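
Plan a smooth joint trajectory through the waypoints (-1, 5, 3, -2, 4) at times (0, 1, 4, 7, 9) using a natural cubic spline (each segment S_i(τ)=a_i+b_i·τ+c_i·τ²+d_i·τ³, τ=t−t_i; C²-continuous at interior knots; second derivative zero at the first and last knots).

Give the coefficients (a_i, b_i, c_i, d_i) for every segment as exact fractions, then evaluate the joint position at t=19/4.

Δ: Δ0=6, Δ1=-2/3, Δ2=-5/3, Δ3=3
row 1: diag=8, rhs=-40; c'=3/8, d'=-5
row 2: denom=12−3·3/8=87/8; d'=(-6−3·-5)/(87/8)=24/29
row 3: denom=10−3·8/29=266/29; d'=(28−3·24/29)/(266/29)=370/133
back: M3=370/133
back: M2=24/29−8/29·370/133=8/133
back: M1=-5−3/8·8/133=-668/133
M: M0=0, M1=-668/133, M2=8/133, M3=370/133, M4=0
seg 0: a=-1, c=M0/2=0, d=(M1−M0)/(6·1)=-334/399, b=Δ0−h0·(2M0+M1)/6=2728/399
seg 1: a=5, c=M1/2=-334/133, d=(M2−M1)/(6·3)=338/1197, b=Δ1−h1·(2M1+M2)/6=1726/399
seg 2: a=3, c=M2/2=4/133, d=(M3−M2)/(6·3)=181/1197, b=Δ2−h2·(2M2+M3)/6=-1244/399
seg 3: a=-2, c=M3/2=185/133, d=(M4−M3)/(6·2)=-185/798, b=Δ3−h3·(2M3+M4)/6=457/399
t_q=19/4 → seg 2, τ=3/4; S=3+-1244/399·τ+4/133·τ²+181/1197·τ³=6319/8512

  seg 0: a=-1 b=2728/399 c=0 d=-334/399
  seg 1: a=5 b=1726/399 c=-334/133 d=338/1197
  seg 2: a=3 b=-1244/399 c=4/133 d=181/1197
  seg 3: a=-2 b=457/399 c=185/133 d=-185/798
S(19/4) = 6319/8512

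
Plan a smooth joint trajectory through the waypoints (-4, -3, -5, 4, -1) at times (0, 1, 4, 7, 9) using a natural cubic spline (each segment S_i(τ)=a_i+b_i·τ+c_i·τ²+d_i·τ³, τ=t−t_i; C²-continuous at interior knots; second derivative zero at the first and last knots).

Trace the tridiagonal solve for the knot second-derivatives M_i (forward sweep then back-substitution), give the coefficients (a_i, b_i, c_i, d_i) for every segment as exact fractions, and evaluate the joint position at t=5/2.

Δ: Δ0=1, Δ1=-2/3, Δ2=3, Δ3=-5/2
row 1: diag=8, rhs=-10; c'=3/8, d'=-5/4
row 2: denom=12−3·3/8=87/8; d'=(22−3·-5/4)/(87/8)=206/87
row 3: denom=10−3·8/29=266/29; d'=(-33−3·206/87)/(266/29)=-1163/266
back: M3=-1163/266
back: M2=206/87−8/29·-1163/266=1426/399
back: M1=-5/4−3/8·1426/399=-689/266
M: M0=0, M1=-689/266, M2=1426/399, M3=-1163/266, M4=0
seg 0: a=-4, c=M0/2=0, d=(M1−M0)/(6·1)=-689/1596, b=Δ0−h0·(2M0+M1)/6=2285/1596
seg 1: a=-3, c=M1/2=-689/532, d=(M2−M1)/(6·3)=4919/14364, b=Δ1−h1·(2M1+M2)/6=109/798
seg 2: a=-5, c=M2/2=713/399, d=(M3−M2)/(6·3)=-6341/14364, b=Δ2−h2·(2M2+M3)/6=2573/1596
seg 3: a=4, c=M3/2=-1163/532, d=(M4−M3)/(6·2)=1163/3192, b=Δ3−h3·(2M3+M4)/6=331/798
t_q=5/2 → seg 1, τ=3/2; S=-3+109/798·τ+-689/532·τ²+4919/14364·τ³=-19379/4256

  seg 0: a=-4 b=2285/1596 c=0 d=-689/1596
  seg 1: a=-3 b=109/798 c=-689/532 d=4919/14364
  seg 2: a=-5 b=2573/1596 c=713/399 d=-6341/14364
  seg 3: a=4 b=331/798 c=-1163/532 d=1163/3192
S(5/2) = -19379/4256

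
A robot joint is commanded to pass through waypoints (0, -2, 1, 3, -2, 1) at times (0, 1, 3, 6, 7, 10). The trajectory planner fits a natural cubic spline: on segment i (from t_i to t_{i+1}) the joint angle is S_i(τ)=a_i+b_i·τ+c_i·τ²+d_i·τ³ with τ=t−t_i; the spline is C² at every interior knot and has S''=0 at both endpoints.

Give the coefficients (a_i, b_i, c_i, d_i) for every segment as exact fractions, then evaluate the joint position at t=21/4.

Δ: Δ0=-2, Δ1=3/2, Δ2=2/3, Δ3=-5, Δ4=1
row 1: diag=6, rhs=21; c'=1/3, d'=7/2
row 2: denom=10−2·1/3=28/3; d'=(-5−2·7/2)/(28/3)=-9/7
row 3: denom=8−3·9/28=197/28; d'=(-34−3·-9/7)/(197/28)=-844/197
row 4: denom=8−1·28/197=1548/197; d'=(36−1·-844/197)/(1548/197)=1984/387
back: M4=1984/387
back: M3=-844/197−28/197·1984/387=-1940/387
back: M2=-9/7−9/28·-1940/387=14/43
back: M1=7/2−1/3·14/43=875/258
M: M0=0, M1=875/258, M2=14/43, M3=-1940/387, M4=1984/387, M5=0
seg 0: a=0, c=M0/2=0, d=(M1−M0)/(6·1)=875/1548, b=Δ0−h0·(2M0+M1)/6=-3971/1548
seg 1: a=-2, c=M1/2=875/516, d=(M2−M1)/(6·2)=-791/3096, b=Δ1−h1·(2M1+M2)/6=-673/774
seg 2: a=1, c=M2/2=7/43, d=(M3−M2)/(6·3)=-1033/3483, b=Δ2−h2·(2M2+M3)/6=1102/387
seg 3: a=3, c=M3/2=-970/387, d=(M4−M3)/(6·1)=218/129, b=Δ3−h3·(2M3+M4)/6=-1619/387
seg 4: a=-2, c=M4/2=992/387, d=(M5−M4)/(6·3)=-992/3483, b=Δ4−h4·(2M4+M5)/6=-1597/387
t_q=21/4 → seg 2, τ=9/4; S=1+1102/387·τ+7/43·τ²+-1033/3483·τ³=13355/2752

  seg 0: a=0 b=-3971/1548 c=0 d=875/1548
  seg 1: a=-2 b=-673/774 c=875/516 d=-791/3096
  seg 2: a=1 b=1102/387 c=7/43 d=-1033/3483
  seg 3: a=3 b=-1619/387 c=-970/387 d=218/129
  seg 4: a=-2 b=-1597/387 c=992/387 d=-992/3483
S(21/4) = 13355/2752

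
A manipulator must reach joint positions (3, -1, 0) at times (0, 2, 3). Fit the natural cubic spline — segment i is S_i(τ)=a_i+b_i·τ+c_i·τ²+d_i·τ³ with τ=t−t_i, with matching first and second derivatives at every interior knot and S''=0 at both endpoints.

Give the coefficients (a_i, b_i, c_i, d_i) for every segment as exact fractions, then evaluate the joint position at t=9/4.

Δ: Δ0=-2, Δ1=1
row 1: diag=6, rhs=18; c'=1/6, d'=3
back: M1=3
M: M0=0, M1=3, M2=0
seg 0: a=3, c=M0/2=0, d=(M1−M0)/(6·2)=1/4, b=Δ0−h0·(2M0+M1)/6=-3
seg 1: a=-1, c=M1/2=3/2, d=(M2−M1)/(6·1)=-1/2, b=Δ1−h1·(2M1+M2)/6=0
t_q=9/4 → seg 1, τ=1/4; S=-1+0·τ+3/2·τ²+-1/2·τ³=-117/128

  seg 0: a=3 b=-3 c=0 d=1/4
  seg 1: a=-1 b=0 c=3/2 d=-1/2
S(9/4) = -117/128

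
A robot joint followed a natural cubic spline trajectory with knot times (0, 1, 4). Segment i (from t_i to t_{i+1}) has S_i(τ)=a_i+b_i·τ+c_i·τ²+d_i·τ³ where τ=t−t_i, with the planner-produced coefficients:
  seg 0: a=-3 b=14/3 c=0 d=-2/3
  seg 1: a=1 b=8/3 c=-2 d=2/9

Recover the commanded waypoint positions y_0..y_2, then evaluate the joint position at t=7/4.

y_0=-3 y_1=1 y_2=-3
S(7/4) = 63/32

y_0 = S_0(0) = a_0 = -3
y_1 = S_1(0) = a_1 = 1
y_2 = S_1(3) = -3
t_q=7/4 is in segment 1 (τ=3/4); S_1(τ)=63/32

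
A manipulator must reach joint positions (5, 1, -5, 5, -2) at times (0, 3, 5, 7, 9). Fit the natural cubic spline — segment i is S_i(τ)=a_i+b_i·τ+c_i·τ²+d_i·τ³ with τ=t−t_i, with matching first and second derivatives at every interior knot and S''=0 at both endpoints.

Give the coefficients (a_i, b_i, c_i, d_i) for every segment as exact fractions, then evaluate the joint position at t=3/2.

  seg 0: a=5 b=43/852 c=0 d=-131/852
  seg 1: a=1 b=-1747/426 c=-393/284 d=206/213
  seg 2: a=-5 b=839/426 c=1255/284 d=-1237/852
  seg 3: a=5 b=947/426 c=-1219/284 d=1219/1704
S(3/2) = 10353/2272

Δ: Δ0=-4/3, Δ1=-3, Δ2=5, Δ3=-7/2
row 1: diag=10, rhs=-10; c'=1/5, d'=-1
row 2: denom=8−2·1/5=38/5; d'=(48−2·-1)/(38/5)=125/19
row 3: denom=8−2·5/19=142/19; d'=(-51−2·125/19)/(142/19)=-1219/142
back: M3=-1219/142
back: M2=125/19−5/19·-1219/142=1255/142
back: M1=-1−1/5·1255/142=-393/142
M: M0=0, M1=-393/142, M2=1255/142, M3=-1219/142, M4=0
seg 0: a=5, c=M0/2=0, d=(M1−M0)/(6·3)=-131/852, b=Δ0−h0·(2M0+M1)/6=43/852
seg 1: a=1, c=M1/2=-393/284, d=(M2−M1)/(6·2)=206/213, b=Δ1−h1·(2M1+M2)/6=-1747/426
seg 2: a=-5, c=M2/2=1255/284, d=(M3−M2)/(6·2)=-1237/852, b=Δ2−h2·(2M2+M3)/6=839/426
seg 3: a=5, c=M3/2=-1219/284, d=(M4−M3)/(6·2)=1219/1704, b=Δ3−h3·(2M3+M4)/6=947/426
t_q=3/2 → seg 0, τ=3/2; S=5+43/852·τ+0·τ²+-131/852·τ³=10353/2272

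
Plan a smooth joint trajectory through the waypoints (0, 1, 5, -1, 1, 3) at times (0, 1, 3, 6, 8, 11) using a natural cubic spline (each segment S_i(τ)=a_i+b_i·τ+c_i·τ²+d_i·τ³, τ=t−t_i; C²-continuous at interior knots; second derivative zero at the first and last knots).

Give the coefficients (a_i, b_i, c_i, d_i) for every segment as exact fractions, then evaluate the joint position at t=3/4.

Δ: Δ0=1, Δ1=2, Δ2=-2, Δ3=1, Δ4=2/3
row 1: diag=6, rhs=6; c'=1/3, d'=1
row 2: denom=10−2·1/3=28/3; d'=(-24−2·1)/(28/3)=-39/14
row 3: denom=10−3·9/28=253/28; d'=(18−3·-39/14)/(253/28)=738/253
row 4: denom=10−2·56/253=2418/253; d'=(-2−2·738/253)/(2418/253)=-991/1209
back: M4=-991/1209
back: M3=738/253−56/253·-991/1209=3746/1209
back: M2=-39/14−9/28·3746/1209=-1524/403
back: M1=1−1/3·-1524/403=911/403
M: M0=0, M1=911/403, M2=-1524/403, M3=3746/1209, M4=-991/1209, M5=0
seg 0: a=0, c=M0/2=0, d=(M1−M0)/(6·1)=911/2418, b=Δ0−h0·(2M0+M1)/6=1507/2418
seg 1: a=1, c=M1/2=911/806, d=(M2−M1)/(6·2)=-2435/4836, b=Δ1−h1·(2M1+M2)/6=2120/1209
seg 2: a=5, c=M2/2=-762/403, d=(M3−M2)/(6·3)=4159/10881, b=Δ2−h2·(2M2+M3)/6=281/1209
seg 3: a=-1, c=M3/2=1873/1209, d=(M4−M3)/(6·2)=-1579/4836, b=Δ3−h3·(2M3+M4)/6=-958/1209
seg 4: a=1, c=M4/2=-991/2418, d=(M5−M4)/(6·3)=991/21762, b=Δ4−h4·(2M4+M5)/6=599/403
t_q=3/4 → seg 0, τ=3/4; S=0+1507/2418·τ+0·τ²+911/2418·τ³=32311/51584

  seg 0: a=0 b=1507/2418 c=0 d=911/2418
  seg 1: a=1 b=2120/1209 c=911/806 d=-2435/4836
  seg 2: a=5 b=281/1209 c=-762/403 d=4159/10881
  seg 3: a=-1 b=-958/1209 c=1873/1209 d=-1579/4836
  seg 4: a=1 b=599/403 c=-991/2418 d=991/21762
S(3/4) = 32311/51584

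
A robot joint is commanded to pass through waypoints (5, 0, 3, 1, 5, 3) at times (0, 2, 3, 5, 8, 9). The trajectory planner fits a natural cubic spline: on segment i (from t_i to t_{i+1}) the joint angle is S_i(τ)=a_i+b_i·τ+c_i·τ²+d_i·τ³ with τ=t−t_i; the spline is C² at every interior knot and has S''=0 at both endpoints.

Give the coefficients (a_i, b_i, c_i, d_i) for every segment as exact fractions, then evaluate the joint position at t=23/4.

Δ: Δ0=-5/2, Δ1=3, Δ2=-1, Δ3=4/3, Δ4=-2
row 1: diag=6, rhs=33; c'=1/6, d'=11/2
row 2: denom=6−1·1/6=35/6; d'=(-24−1·11/2)/(35/6)=-177/35
row 3: denom=10−2·12/35=326/35; d'=(14−2·-177/35)/(326/35)=422/163
row 4: denom=8−3·105/326=2293/326; d'=(-20−3·422/163)/(2293/326)=-9052/2293
back: M4=-9052/2293
back: M3=422/163−105/326·-9052/2293=8852/2293
back: M2=-177/35−12/35·8852/2293=-14631/2293
back: M1=11/2−1/6·-14631/2293=15050/2293
M: M0=0, M1=15050/2293, M2=-14631/2293, M3=8852/2293, M4=-9052/2293, M5=0
seg 0: a=5, c=M0/2=0, d=(M1−M0)/(6·2)=7525/13758, b=Δ0−h0·(2M0+M1)/6=-64495/13758
seg 1: a=0, c=M1/2=7525/2293, d=(M2−M1)/(6·1)=-29681/13758, b=Δ1−h1·(2M1+M2)/6=25805/13758
seg 2: a=3, c=M2/2=-14631/4586, d=(M3−M2)/(6·2)=23483/27516, b=Δ2−h2·(2M2+M3)/6=13531/6879
seg 3: a=1, c=M3/2=4426/2293, d=(M4−M3)/(6·3)=-2984/6879, b=Δ3−h3·(2M3+M4)/6=-3806/6879
seg 4: a=5, c=M4/2=-4526/2293, d=(M5−M4)/(6·1)=4526/6879, b=Δ4−h4·(2M4+M5)/6=-4706/6879
t_q=23/4 → seg 3, τ=3/4; S=1+-3806/6879·τ+4426/2293·τ²+-2984/6879·τ³=6823/4586

  seg 0: a=5 b=-64495/13758 c=0 d=7525/13758
  seg 1: a=0 b=25805/13758 c=7525/2293 d=-29681/13758
  seg 2: a=3 b=13531/6879 c=-14631/4586 d=23483/27516
  seg 3: a=1 b=-3806/6879 c=4426/2293 d=-2984/6879
  seg 4: a=5 b=-4706/6879 c=-4526/2293 d=4526/6879
S(23/4) = 6823/4586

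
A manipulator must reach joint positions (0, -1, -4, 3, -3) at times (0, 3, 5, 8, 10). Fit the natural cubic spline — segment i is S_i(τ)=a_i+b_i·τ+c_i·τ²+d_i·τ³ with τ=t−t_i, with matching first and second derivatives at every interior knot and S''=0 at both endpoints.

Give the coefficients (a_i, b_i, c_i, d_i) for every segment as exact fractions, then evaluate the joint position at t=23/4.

  seg 0: a=0 b=709/1740 c=0 d=-1289/15660
  seg 1: a=-1 b=-1579/870 c=-1289/1740 d=521/1160
  seg 2: a=-4 b=266/435 c=170/87 d=-1801/3915
  seg 3: a=3 b=-37/435 c=-317/145 d=317/870
S(23/4) = -4893/1856

Δ: Δ0=-1/3, Δ1=-3/2, Δ2=7/3, Δ3=-3
row 1: diag=10, rhs=-7; c'=1/5, d'=-7/10
row 2: denom=10−2·1/5=48/5; d'=(23−2·-7/10)/(48/5)=61/24
row 3: denom=10−3·5/16=145/16; d'=(-32−3·61/24)/(145/16)=-634/145
back: M3=-634/145
back: M2=61/24−5/16·-634/145=340/87
back: M1=-7/10−1/5·340/87=-1289/870
M: M0=0, M1=-1289/870, M2=340/87, M3=-634/145, M4=0
seg 0: a=0, c=M0/2=0, d=(M1−M0)/(6·3)=-1289/15660, b=Δ0−h0·(2M0+M1)/6=709/1740
seg 1: a=-1, c=M1/2=-1289/1740, d=(M2−M1)/(6·2)=521/1160, b=Δ1−h1·(2M1+M2)/6=-1579/870
seg 2: a=-4, c=M2/2=170/87, d=(M3−M2)/(6·3)=-1801/3915, b=Δ2−h2·(2M2+M3)/6=266/435
seg 3: a=3, c=M3/2=-317/145, d=(M4−M3)/(6·2)=317/870, b=Δ3−h3·(2M3+M4)/6=-37/435
t_q=23/4 → seg 2, τ=3/4; S=-4+266/435·τ+170/87·τ²+-1801/3915·τ³=-4893/1856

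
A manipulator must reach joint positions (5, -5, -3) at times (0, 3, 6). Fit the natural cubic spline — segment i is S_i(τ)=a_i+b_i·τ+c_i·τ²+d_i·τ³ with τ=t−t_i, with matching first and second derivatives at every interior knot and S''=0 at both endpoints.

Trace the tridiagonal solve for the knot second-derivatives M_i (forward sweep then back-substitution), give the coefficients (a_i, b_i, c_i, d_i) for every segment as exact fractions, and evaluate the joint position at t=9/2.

Δ: Δ0=-10/3, Δ1=2/3
row 1: diag=12, rhs=24; c'=1/4, d'=2
back: M1=2
M: M0=0, M1=2, M2=0
seg 0: a=5, c=M0/2=0, d=(M1−M0)/(6·3)=1/9, b=Δ0−h0·(2M0+M1)/6=-13/3
seg 1: a=-5, c=M1/2=1, d=(M2−M1)/(6·3)=-1/9, b=Δ1−h1·(2M1+M2)/6=-4/3
t_q=9/2 → seg 1, τ=3/2; S=-5+-4/3·τ+1·τ²+-1/9·τ³=-41/8

  seg 0: a=5 b=-13/3 c=0 d=1/9
  seg 1: a=-5 b=-4/3 c=1 d=-1/9
S(9/2) = -41/8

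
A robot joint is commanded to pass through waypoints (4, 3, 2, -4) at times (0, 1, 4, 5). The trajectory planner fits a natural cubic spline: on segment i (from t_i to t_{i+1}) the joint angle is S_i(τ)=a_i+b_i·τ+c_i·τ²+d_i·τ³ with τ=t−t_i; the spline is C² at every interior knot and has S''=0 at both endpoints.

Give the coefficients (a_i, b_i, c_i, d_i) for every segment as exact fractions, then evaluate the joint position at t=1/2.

Δ: Δ0=-1, Δ1=-1/3, Δ2=-6
row 1: diag=8, rhs=4; c'=3/8, d'=1/2
row 2: denom=8−3·3/8=55/8; d'=(-34−3·1/2)/(55/8)=-284/55
back: M2=-284/55
back: M1=1/2−3/8·-284/55=134/55
M: M0=0, M1=134/55, M2=-284/55, M3=0
seg 0: a=4, c=M0/2=0, d=(M1−M0)/(6·1)=67/165, b=Δ0−h0·(2M0+M1)/6=-232/165
seg 1: a=3, c=M1/2=67/55, d=(M2−M1)/(6·3)=-19/45, b=Δ1−h1·(2M1+M2)/6=-31/165
seg 2: a=2, c=M2/2=-142/55, d=(M3−M2)/(6·1)=142/165, b=Δ2−h2·(2M2+M3)/6=-706/165
t_q=1/2 → seg 0, τ=1/2; S=4+-232/165·τ+0·τ²+67/165·τ³=1473/440

  seg 0: a=4 b=-232/165 c=0 d=67/165
  seg 1: a=3 b=-31/165 c=67/55 d=-19/45
  seg 2: a=2 b=-706/165 c=-142/55 d=142/165
S(1/2) = 1473/440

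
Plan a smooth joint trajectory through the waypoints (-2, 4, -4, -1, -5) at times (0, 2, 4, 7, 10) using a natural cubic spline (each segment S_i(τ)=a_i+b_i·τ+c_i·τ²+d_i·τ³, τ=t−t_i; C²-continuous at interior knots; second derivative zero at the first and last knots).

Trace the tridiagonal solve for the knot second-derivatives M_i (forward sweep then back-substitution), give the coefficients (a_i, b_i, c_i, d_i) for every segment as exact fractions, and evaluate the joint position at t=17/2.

  seg 0: a=-2 b=2171/420 c=0 d=-911/1680
  seg 1: a=4 b=-281/210 c=-911/280 d=323/336
  seg 2: a=-4 b=-169/60 c=88/35 d=-313/756
  seg 3: a=-1 b=229/210 c=-509/420 d=509/3780
S(17/2) = -1833/1120

Δ: Δ0=3, Δ1=-4, Δ2=1, Δ3=-4/3
row 1: diag=8, rhs=-42; c'=1/4, d'=-21/4
row 2: denom=10−2·1/4=19/2; d'=(30−2·-21/4)/(19/2)=81/19
row 3: denom=12−3·6/19=210/19; d'=(-14−3·81/19)/(210/19)=-509/210
back: M3=-509/210
back: M2=81/19−6/19·-509/210=176/35
back: M1=-21/4−1/4·176/35=-911/140
M: M0=0, M1=-911/140, M2=176/35, M3=-509/210, M4=0
seg 0: a=-2, c=M0/2=0, d=(M1−M0)/(6·2)=-911/1680, b=Δ0−h0·(2M0+M1)/6=2171/420
seg 1: a=4, c=M1/2=-911/280, d=(M2−M1)/(6·2)=323/336, b=Δ1−h1·(2M1+M2)/6=-281/210
seg 2: a=-4, c=M2/2=88/35, d=(M3−M2)/(6·3)=-313/756, b=Δ2−h2·(2M2+M3)/6=-169/60
seg 3: a=-1, c=M3/2=-509/420, d=(M4−M3)/(6·3)=509/3780, b=Δ3−h3·(2M3+M4)/6=229/210
t_q=17/2 → seg 3, τ=3/2; S=-1+229/210·τ+-509/420·τ²+509/3780·τ³=-1833/1120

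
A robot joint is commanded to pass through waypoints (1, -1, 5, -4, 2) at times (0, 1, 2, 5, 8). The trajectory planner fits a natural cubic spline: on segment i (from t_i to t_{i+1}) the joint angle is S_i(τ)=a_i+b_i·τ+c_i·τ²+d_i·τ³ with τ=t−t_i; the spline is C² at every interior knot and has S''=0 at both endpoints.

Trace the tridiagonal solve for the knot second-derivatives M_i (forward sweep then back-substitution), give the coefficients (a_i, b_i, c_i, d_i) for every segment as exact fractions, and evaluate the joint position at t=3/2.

  seg 0: a=1 b=-71/16 c=0 d=39/16
  seg 1: a=-1 b=23/8 c=117/16 d=-67/16
  seg 2: a=5 b=79/16 c=-21/4 d=125/144
  seg 3: a=-4 b=-25/8 c=41/16 d=-41/144
S(3/2) = 223/128

Δ: Δ0=-2, Δ1=6, Δ2=-3, Δ3=2
row 1: diag=4, rhs=48; c'=1/4, d'=12
row 2: denom=8−1·1/4=31/4; d'=(-54−1·12)/(31/4)=-264/31
row 3: denom=12−3·12/31=336/31; d'=(30−3·-264/31)/(336/31)=41/8
back: M3=41/8
back: M2=-264/31−12/31·41/8=-21/2
back: M1=12−1/4·-21/2=117/8
M: M0=0, M1=117/8, M2=-21/2, M3=41/8, M4=0
seg 0: a=1, c=M0/2=0, d=(M1−M0)/(6·1)=39/16, b=Δ0−h0·(2M0+M1)/6=-71/16
seg 1: a=-1, c=M1/2=117/16, d=(M2−M1)/(6·1)=-67/16, b=Δ1−h1·(2M1+M2)/6=23/8
seg 2: a=5, c=M2/2=-21/4, d=(M3−M2)/(6·3)=125/144, b=Δ2−h2·(2M2+M3)/6=79/16
seg 3: a=-4, c=M3/2=41/16, d=(M4−M3)/(6·3)=-41/144, b=Δ3−h3·(2M3+M4)/6=-25/8
t_q=3/2 → seg 1, τ=1/2; S=-1+23/8·τ+117/16·τ²+-67/16·τ³=223/128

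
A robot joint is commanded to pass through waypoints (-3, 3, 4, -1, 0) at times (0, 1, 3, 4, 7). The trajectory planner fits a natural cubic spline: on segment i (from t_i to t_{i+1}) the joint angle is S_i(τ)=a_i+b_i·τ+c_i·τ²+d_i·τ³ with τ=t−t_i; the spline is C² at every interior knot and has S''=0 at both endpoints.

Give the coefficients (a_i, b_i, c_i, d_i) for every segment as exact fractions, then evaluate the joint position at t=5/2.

  seg 0: a=-3 b=9959/1500 c=0 d=-959/1500
  seg 1: a=3 b=3541/750 c=-959/500 d=-289/3000
  seg 2: a=4 b=-308/75 c=-312/125 d=601/375
  seg 3: a=-1 b=-1609/375 c=289/125 d=-289/1125
S(5/2) = 43531/8000

Δ: Δ0=6, Δ1=1/2, Δ2=-5, Δ3=1/3
row 1: diag=6, rhs=-33; c'=1/3, d'=-11/2
row 2: denom=6−2·1/3=16/3; d'=(-33−2·-11/2)/(16/3)=-33/8
row 3: denom=8−1·3/16=125/16; d'=(32−1·-33/8)/(125/16)=578/125
back: M3=578/125
back: M2=-33/8−3/16·578/125=-624/125
back: M1=-11/2−1/3·-624/125=-959/250
M: M0=0, M1=-959/250, M2=-624/125, M3=578/125, M4=0
seg 0: a=-3, c=M0/2=0, d=(M1−M0)/(6·1)=-959/1500, b=Δ0−h0·(2M0+M1)/6=9959/1500
seg 1: a=3, c=M1/2=-959/500, d=(M2−M1)/(6·2)=-289/3000, b=Δ1−h1·(2M1+M2)/6=3541/750
seg 2: a=4, c=M2/2=-312/125, d=(M3−M2)/(6·1)=601/375, b=Δ2−h2·(2M2+M3)/6=-308/75
seg 3: a=-1, c=M3/2=289/125, d=(M4−M3)/(6·3)=-289/1125, b=Δ3−h3·(2M3+M4)/6=-1609/375
t_q=5/2 → seg 1, τ=3/2; S=3+3541/750·τ+-959/500·τ²+-289/3000·τ³=43531/8000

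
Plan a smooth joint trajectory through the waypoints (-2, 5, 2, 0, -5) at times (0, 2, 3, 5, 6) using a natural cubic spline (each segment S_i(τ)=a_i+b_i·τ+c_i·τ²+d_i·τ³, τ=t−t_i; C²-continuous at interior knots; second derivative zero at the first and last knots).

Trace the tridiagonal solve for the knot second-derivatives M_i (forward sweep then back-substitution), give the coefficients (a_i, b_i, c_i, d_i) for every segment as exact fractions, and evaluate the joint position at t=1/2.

  seg 0: a=-2 b=369/62 c=0 d=-19/31
  seg 1: a=5 b=-87/62 c=-114/31 d=129/62
  seg 2: a=2 b=-78/31 c=159/62 d=-28/31
  seg 3: a=0 b=-96/31 c=-177/62 d=59/62
S(1/2) = 223/248

Δ: Δ0=7/2, Δ1=-3, Δ2=-1, Δ3=-5
row 1: diag=6, rhs=-39; c'=1/6, d'=-13/2
row 2: denom=6−1·1/6=35/6; d'=(12−1·-13/2)/(35/6)=111/35
row 3: denom=6−2·12/35=186/35; d'=(-24−2·111/35)/(186/35)=-177/31
back: M3=-177/31
back: M2=111/35−12/35·-177/31=159/31
back: M1=-13/2−1/6·159/31=-228/31
M: M0=0, M1=-228/31, M2=159/31, M3=-177/31, M4=0
seg 0: a=-2, c=M0/2=0, d=(M1−M0)/(6·2)=-19/31, b=Δ0−h0·(2M0+M1)/6=369/62
seg 1: a=5, c=M1/2=-114/31, d=(M2−M1)/(6·1)=129/62, b=Δ1−h1·(2M1+M2)/6=-87/62
seg 2: a=2, c=M2/2=159/62, d=(M3−M2)/(6·2)=-28/31, b=Δ2−h2·(2M2+M3)/6=-78/31
seg 3: a=0, c=M3/2=-177/62, d=(M4−M3)/(6·1)=59/62, b=Δ3−h3·(2M3+M4)/6=-96/31
t_q=1/2 → seg 0, τ=1/2; S=-2+369/62·τ+0·τ²+-19/31·τ³=223/248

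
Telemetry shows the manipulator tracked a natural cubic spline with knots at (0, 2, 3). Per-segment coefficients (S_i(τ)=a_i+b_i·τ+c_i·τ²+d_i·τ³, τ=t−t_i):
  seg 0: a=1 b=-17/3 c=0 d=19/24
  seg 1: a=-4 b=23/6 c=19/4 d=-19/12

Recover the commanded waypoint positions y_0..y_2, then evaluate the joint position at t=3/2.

y_0=1 y_1=-4 y_2=3
S(3/2) = -309/64

y_0 = S_0(0) = a_0 = 1
y_1 = S_1(0) = a_1 = -4
y_2 = S_1(1) = 3
t_q=3/2 is in segment 0 (τ=3/2); S_0(τ)=-309/64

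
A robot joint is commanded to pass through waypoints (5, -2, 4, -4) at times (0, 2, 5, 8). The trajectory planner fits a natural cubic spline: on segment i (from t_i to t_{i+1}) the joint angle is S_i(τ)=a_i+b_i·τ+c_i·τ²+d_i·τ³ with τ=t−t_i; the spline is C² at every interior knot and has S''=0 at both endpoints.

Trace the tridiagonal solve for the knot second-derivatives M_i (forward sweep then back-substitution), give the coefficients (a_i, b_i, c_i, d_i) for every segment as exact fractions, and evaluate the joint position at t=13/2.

Δ: Δ0=-7/2, Δ1=2, Δ2=-8/3
row 1: diag=10, rhs=33; c'=3/10, d'=33/10
row 2: denom=12−3·3/10=111/10; d'=(-28−3·33/10)/(111/10)=-379/111
back: M2=-379/111
back: M1=33/10−3/10·-379/111=160/37
M: M0=0, M1=160/37, M2=-379/111, M3=0
seg 0: a=5, c=M0/2=0, d=(M1−M0)/(6·2)=40/111, b=Δ0−h0·(2M0+M1)/6=-1097/222
seg 1: a=-2, c=M1/2=80/37, d=(M2−M1)/(6·3)=-859/1998, b=Δ1−h1·(2M1+M2)/6=-137/222
seg 2: a=4, c=M2/2=-379/222, d=(M3−M2)/(6·3)=379/1998, b=Δ2−h2·(2M2+M3)/6=83/111
t_q=13/2 → seg 2, τ=3/2; S=4+83/111·τ+-379/222·τ²+379/1998·τ³=1137/592

  seg 0: a=5 b=-1097/222 c=0 d=40/111
  seg 1: a=-2 b=-137/222 c=80/37 d=-859/1998
  seg 2: a=4 b=83/111 c=-379/222 d=379/1998
S(13/2) = 1137/592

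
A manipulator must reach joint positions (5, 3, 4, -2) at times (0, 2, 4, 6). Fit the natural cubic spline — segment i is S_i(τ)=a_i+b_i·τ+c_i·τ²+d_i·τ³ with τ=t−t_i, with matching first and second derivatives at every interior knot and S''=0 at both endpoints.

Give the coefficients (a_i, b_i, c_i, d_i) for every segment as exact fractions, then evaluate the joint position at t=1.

  seg 0: a=5 b=-49/30 c=0 d=19/120
  seg 1: a=3 b=4/15 c=19/20 d=-5/12
  seg 2: a=4 b=-14/15 c=-31/20 d=31/120
S(1) = 141/40

Δ: Δ0=-1, Δ1=1/2, Δ2=-3
row 1: diag=8, rhs=9; c'=1/4, d'=9/8
row 2: denom=8−2·1/4=15/2; d'=(-21−2·9/8)/(15/2)=-31/10
back: M2=-31/10
back: M1=9/8−1/4·-31/10=19/10
M: M0=0, M1=19/10, M2=-31/10, M3=0
seg 0: a=5, c=M0/2=0, d=(M1−M0)/(6·2)=19/120, b=Δ0−h0·(2M0+M1)/6=-49/30
seg 1: a=3, c=M1/2=19/20, d=(M2−M1)/(6·2)=-5/12, b=Δ1−h1·(2M1+M2)/6=4/15
seg 2: a=4, c=M2/2=-31/20, d=(M3−M2)/(6·2)=31/120, b=Δ2−h2·(2M2+M3)/6=-14/15
t_q=1 → seg 0, τ=1; S=5+-49/30·τ+0·τ²+19/120·τ³=141/40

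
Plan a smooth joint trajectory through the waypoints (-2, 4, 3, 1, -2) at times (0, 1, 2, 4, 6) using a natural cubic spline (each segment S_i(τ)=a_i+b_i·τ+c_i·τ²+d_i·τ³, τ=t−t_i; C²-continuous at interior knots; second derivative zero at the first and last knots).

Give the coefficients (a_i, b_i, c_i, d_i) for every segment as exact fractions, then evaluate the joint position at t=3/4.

Δ: Δ0=6, Δ1=-1, Δ2=-1, Δ3=-3/2
row 1: diag=4, rhs=-42; c'=1/4, d'=-21/2
row 2: denom=6−1·1/4=23/4; d'=(0−1·-21/2)/(23/4)=42/23
row 3: denom=8−2·8/23=168/23; d'=(-3−2·42/23)/(168/23)=-51/56
back: M3=-51/56
back: M2=42/23−8/23·-51/56=15/7
back: M1=-21/2−1/4·15/7=-309/28
M: M0=0, M1=-309/28, M2=15/7, M3=-51/56, M4=0
seg 0: a=-2, c=M0/2=0, d=(M1−M0)/(6·1)=-103/56, b=Δ0−h0·(2M0+M1)/6=439/56
seg 1: a=4, c=M1/2=-309/56, d=(M2−M1)/(6·1)=123/56, b=Δ1−h1·(2M1+M2)/6=65/28
seg 2: a=3, c=M2/2=15/14, d=(M3−M2)/(6·2)=-57/224, b=Δ2−h2·(2M2+M3)/6=-17/8
seg 3: a=1, c=M3/2=-51/112, d=(M4−M3)/(6·2)=17/224, b=Δ3−h3·(2M3+M4)/6=-25/28
t_q=3/4 → seg 0, τ=3/4; S=-2+439/56·τ+0·τ²+-103/56·τ³=1589/512

  seg 0: a=-2 b=439/56 c=0 d=-103/56
  seg 1: a=4 b=65/28 c=-309/56 d=123/56
  seg 2: a=3 b=-17/8 c=15/14 d=-57/224
  seg 3: a=1 b=-25/28 c=-51/112 d=17/224
S(3/4) = 1589/512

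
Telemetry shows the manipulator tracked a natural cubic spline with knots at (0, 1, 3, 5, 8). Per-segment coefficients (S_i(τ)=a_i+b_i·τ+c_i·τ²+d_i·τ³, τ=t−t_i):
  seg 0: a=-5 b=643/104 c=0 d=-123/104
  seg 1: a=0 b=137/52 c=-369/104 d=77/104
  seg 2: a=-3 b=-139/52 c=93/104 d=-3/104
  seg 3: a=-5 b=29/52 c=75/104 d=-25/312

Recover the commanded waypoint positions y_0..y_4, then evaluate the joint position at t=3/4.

y_0 = S_0(0) = a_0 = -5
y_1 = S_1(0) = a_1 = 0
y_2 = S_2(0) = a_2 = -3
y_3 = S_3(0) = a_3 = -5
y_4 = S_3(3) = 1
t_q=3/4 is in segment 0 (τ=3/4); S_0(τ)=-5737/6656

y_0=-5 y_1=0 y_2=-3 y_3=-5 y_4=1
S(3/4) = -5737/6656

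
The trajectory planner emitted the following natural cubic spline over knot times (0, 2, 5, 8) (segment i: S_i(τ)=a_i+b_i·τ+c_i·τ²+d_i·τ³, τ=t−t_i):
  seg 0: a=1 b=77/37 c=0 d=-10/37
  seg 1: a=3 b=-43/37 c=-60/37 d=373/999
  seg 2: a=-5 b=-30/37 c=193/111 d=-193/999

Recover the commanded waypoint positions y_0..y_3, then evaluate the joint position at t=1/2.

y_0 = S_0(0) = a_0 = 1
y_1 = S_1(0) = a_1 = 3
y_2 = S_2(0) = a_2 = -5
y_3 = S_2(3) = 3
t_q=1/2 is in segment 0 (τ=1/2); S_0(τ)=297/148

y_0=1 y_1=3 y_2=-5 y_3=3
S(1/2) = 297/148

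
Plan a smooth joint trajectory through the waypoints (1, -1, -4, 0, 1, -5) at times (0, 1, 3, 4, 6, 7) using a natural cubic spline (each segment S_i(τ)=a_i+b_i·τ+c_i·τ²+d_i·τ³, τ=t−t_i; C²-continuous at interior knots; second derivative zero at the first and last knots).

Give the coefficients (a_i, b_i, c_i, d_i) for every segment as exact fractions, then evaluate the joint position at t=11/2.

Δ: Δ0=-2, Δ1=-3/2, Δ2=4, Δ3=1/2, Δ4=-6
row 1: diag=6, rhs=3; c'=1/3, d'=1/2
row 2: denom=6−2·1/3=16/3; d'=(33−2·1/2)/(16/3)=6
row 3: denom=6−1·3/16=93/16; d'=(-21−1·6)/(93/16)=-144/31
row 4: denom=6−2·32/93=494/93; d'=(-39−2·-144/31)/(494/93)=-2763/494
back: M4=-2763/494
back: M3=-144/31−32/93·-2763/494=-672/247
back: M2=6−3/16·-672/247=1608/247
back: M1=1/2−1/3·1608/247=-825/494
M: M0=0, M1=-825/494, M2=1608/247, M3=-672/247, M4=-2763/494, M5=0
seg 0: a=1, c=M0/2=0, d=(M1−M0)/(6·1)=-275/988, b=Δ0−h0·(2M0+M1)/6=-1701/988
seg 1: a=-1, c=M1/2=-825/988, d=(M2−M1)/(6·2)=1347/1976, b=Δ1−h1·(2M1+M2)/6=-1263/494
seg 2: a=-4, c=M2/2=804/247, d=(M3−M2)/(6·1)=-20/13, b=Δ2−h2·(2M2+M3)/6=564/247
seg 3: a=0, c=M3/2=-336/247, d=(M4−M3)/(6·2)=-473/1976, b=Δ3−h3·(2M3+M4)/6=1032/247
seg 4: a=1, c=M4/2=-2763/988, d=(M5−M4)/(6·1)=921/988, b=Δ4−h4·(2M4+M5)/6=-2043/494
t_q=11/2 → seg 3, τ=3/2; S=0+1032/247·τ+-336/247·τ²+-473/1976·τ³=37917/15808

  seg 0: a=1 b=-1701/988 c=0 d=-275/988
  seg 1: a=-1 b=-1263/494 c=-825/988 d=1347/1976
  seg 2: a=-4 b=564/247 c=804/247 d=-20/13
  seg 3: a=0 b=1032/247 c=-336/247 d=-473/1976
  seg 4: a=1 b=-2043/494 c=-2763/988 d=921/988
S(11/2) = 37917/15808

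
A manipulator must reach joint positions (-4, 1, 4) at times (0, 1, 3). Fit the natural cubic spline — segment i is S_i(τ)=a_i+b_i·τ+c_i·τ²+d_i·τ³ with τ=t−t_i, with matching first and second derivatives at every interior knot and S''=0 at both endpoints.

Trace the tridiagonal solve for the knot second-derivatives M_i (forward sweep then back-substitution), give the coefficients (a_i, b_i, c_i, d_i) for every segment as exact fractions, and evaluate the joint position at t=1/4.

  seg 0: a=-4 b=67/12 c=0 d=-7/12
  seg 1: a=1 b=23/6 c=-7/4 d=7/24
S(1/4) = -669/256

Δ: Δ0=5, Δ1=3/2
row 1: diag=6, rhs=-21; c'=1/3, d'=-7/2
back: M1=-7/2
M: M0=0, M1=-7/2, M2=0
seg 0: a=-4, c=M0/2=0, d=(M1−M0)/(6·1)=-7/12, b=Δ0−h0·(2M0+M1)/6=67/12
seg 1: a=1, c=M1/2=-7/4, d=(M2−M1)/(6·2)=7/24, b=Δ1−h1·(2M1+M2)/6=23/6
t_q=1/4 → seg 0, τ=1/4; S=-4+67/12·τ+0·τ²+-7/12·τ³=-669/256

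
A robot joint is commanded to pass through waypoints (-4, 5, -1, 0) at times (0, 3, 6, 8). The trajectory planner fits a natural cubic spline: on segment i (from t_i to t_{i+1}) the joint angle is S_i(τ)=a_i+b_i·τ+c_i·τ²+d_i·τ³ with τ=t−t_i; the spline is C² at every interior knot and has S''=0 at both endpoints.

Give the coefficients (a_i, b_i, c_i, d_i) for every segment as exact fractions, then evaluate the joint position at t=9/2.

Δ: Δ0=3, Δ1=-2, Δ2=1/2
row 1: diag=12, rhs=-30; c'=1/4, d'=-5/2
row 2: denom=10−3·1/4=37/4; d'=(15−3·-5/2)/(37/4)=90/37
back: M2=90/37
back: M1=-5/2−1/4·90/37=-115/37
M: M0=0, M1=-115/37, M2=90/37, M3=0
seg 0: a=-4, c=M0/2=0, d=(M1−M0)/(6·3)=-115/666, b=Δ0−h0·(2M0+M1)/6=337/74
seg 1: a=5, c=M1/2=-115/74, d=(M2−M1)/(6·3)=205/666, b=Δ1−h1·(2M1+M2)/6=-4/37
seg 2: a=-1, c=M2/2=45/37, d=(M3−M2)/(6·2)=-15/74, b=Δ2−h2·(2M2+M3)/6=-83/74
t_q=9/2 → seg 1, τ=3/2; S=5+-4/37·τ+-115/74·τ²+205/666·τ³=1409/592

  seg 0: a=-4 b=337/74 c=0 d=-115/666
  seg 1: a=5 b=-4/37 c=-115/74 d=205/666
  seg 2: a=-1 b=-83/74 c=45/37 d=-15/74
S(9/2) = 1409/592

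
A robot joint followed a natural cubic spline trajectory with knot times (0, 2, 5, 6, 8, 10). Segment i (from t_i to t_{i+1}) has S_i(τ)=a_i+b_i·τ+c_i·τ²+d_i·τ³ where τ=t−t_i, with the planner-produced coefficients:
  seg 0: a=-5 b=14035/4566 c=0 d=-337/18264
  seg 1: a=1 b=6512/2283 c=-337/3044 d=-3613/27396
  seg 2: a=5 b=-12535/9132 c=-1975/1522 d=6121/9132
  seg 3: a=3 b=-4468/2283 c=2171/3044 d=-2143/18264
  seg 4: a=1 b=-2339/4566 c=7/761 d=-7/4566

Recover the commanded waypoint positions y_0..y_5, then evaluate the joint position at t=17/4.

y_0=-5 y_1=1 y_2=5 y_3=3 y_4=1 y_5=0
S(17/4) = 1043279/194816

y_0 = S_0(0) = a_0 = -5
y_1 = S_1(0) = a_1 = 1
y_2 = S_2(0) = a_2 = 5
y_3 = S_3(0) = a_3 = 3
y_4 = S_4(0) = a_4 = 1
y_5 = S_4(2) = 0
t_q=17/4 is in segment 1 (τ=9/4); S_1(τ)=1043279/194816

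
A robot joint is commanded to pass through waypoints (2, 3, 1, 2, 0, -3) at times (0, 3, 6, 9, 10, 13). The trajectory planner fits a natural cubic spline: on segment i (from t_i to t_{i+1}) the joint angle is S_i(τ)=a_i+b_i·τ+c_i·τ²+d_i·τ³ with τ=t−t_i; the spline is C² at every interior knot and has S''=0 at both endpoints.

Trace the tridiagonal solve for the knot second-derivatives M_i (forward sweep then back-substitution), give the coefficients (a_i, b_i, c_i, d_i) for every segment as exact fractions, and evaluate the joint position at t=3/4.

  seg 0: a=2 b=211/283 c=0 d=-350/7641
  seg 1: a=3 b=-139/283 c=-350/849 d=901/7641
  seg 2: a=1 b=62/283 c=551/849 d=-1556/7641
  seg 3: a=2 b=-392/283 c=-335/283 d=161/283
  seg 4: a=0 b=-579/283 c=148/283 d=-148/2547
S(3/4) = 23001/9056

Δ: Δ0=1/3, Δ1=-2/3, Δ2=1/3, Δ3=-2, Δ4=-1
row 1: diag=12, rhs=-6; c'=1/4, d'=-1/2
row 2: denom=12−3·1/4=45/4; d'=(6−3·-1/2)/(45/4)=2/3
row 3: denom=8−3·4/15=36/5; d'=(-14−3·2/3)/(36/5)=-20/9
row 4: denom=8−1·5/36=283/36; d'=(6−1·-20/9)/(283/36)=296/283
back: M4=296/283
back: M3=-20/9−5/36·296/283=-670/283
back: M2=2/3−4/15·-670/283=1102/849
back: M1=-1/2−1/4·1102/849=-700/849
M: M0=0, M1=-700/849, M2=1102/849, M3=-670/283, M4=296/283, M5=0
seg 0: a=2, c=M0/2=0, d=(M1−M0)/(6·3)=-350/7641, b=Δ0−h0·(2M0+M1)/6=211/283
seg 1: a=3, c=M1/2=-350/849, d=(M2−M1)/(6·3)=901/7641, b=Δ1−h1·(2M1+M2)/6=-139/283
seg 2: a=1, c=M2/2=551/849, d=(M3−M2)/(6·3)=-1556/7641, b=Δ2−h2·(2M2+M3)/6=62/283
seg 3: a=2, c=M3/2=-335/283, d=(M4−M3)/(6·1)=161/283, b=Δ3−h3·(2M3+M4)/6=-392/283
seg 4: a=0, c=M4/2=148/283, d=(M5−M4)/(6·3)=-148/2547, b=Δ4−h4·(2M4+M5)/6=-579/283
t_q=3/4 → seg 0, τ=3/4; S=2+211/283·τ+0·τ²+-350/7641·τ³=23001/9056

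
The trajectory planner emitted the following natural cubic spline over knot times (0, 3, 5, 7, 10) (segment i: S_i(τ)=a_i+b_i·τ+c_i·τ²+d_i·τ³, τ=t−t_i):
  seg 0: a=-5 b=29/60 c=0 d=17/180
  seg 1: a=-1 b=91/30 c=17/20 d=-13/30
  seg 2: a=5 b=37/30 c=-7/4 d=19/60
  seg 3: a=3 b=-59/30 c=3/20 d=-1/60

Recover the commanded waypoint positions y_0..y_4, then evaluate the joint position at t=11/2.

y_0=-5 y_1=-1 y_2=5 y_3=3 y_4=-2
S(11/2) = 167/32

y_0 = S_0(0) = a_0 = -5
y_1 = S_1(0) = a_1 = -1
y_2 = S_2(0) = a_2 = 5
y_3 = S_3(0) = a_3 = 3
y_4 = S_3(3) = -2
t_q=11/2 is in segment 2 (τ=1/2); S_2(τ)=167/32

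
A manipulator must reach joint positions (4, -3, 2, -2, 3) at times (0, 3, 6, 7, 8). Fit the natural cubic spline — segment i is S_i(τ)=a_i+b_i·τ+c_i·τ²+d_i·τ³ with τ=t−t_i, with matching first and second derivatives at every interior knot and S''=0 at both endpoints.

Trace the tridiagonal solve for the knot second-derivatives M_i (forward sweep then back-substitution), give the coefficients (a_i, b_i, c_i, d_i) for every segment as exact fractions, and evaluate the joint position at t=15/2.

Δ: Δ0=-7/3, Δ1=5/3, Δ2=-4, Δ3=5
row 1: diag=12, rhs=24; c'=1/4, d'=2
row 2: denom=8−3·1/4=29/4; d'=(-34−3·2)/(29/4)=-160/29
row 3: denom=4−1·4/29=112/29; d'=(54−1·-160/29)/(112/29)=863/56
back: M3=863/56
back: M2=-160/29−4/29·863/56=-107/14
back: M1=2−1/4·-107/14=219/56
M: M0=0, M1=219/56, M2=-107/14, M3=863/56, M4=0
seg 0: a=4, c=M0/2=0, d=(M1−M0)/(6·3)=73/336, b=Δ0−h0·(2M0+M1)/6=-1441/336
seg 1: a=-3, c=M1/2=219/112, d=(M2−M1)/(6·3)=-647/1008, b=Δ1−h1·(2M1+M2)/6=265/168
seg 2: a=2, c=M2/2=-107/28, d=(M3−M2)/(6·1)=1291/336, b=Δ2−h2·(2M2+M3)/6=-193/48
seg 3: a=-2, c=M3/2=863/112, d=(M4−M3)/(6·1)=-863/336, b=Δ3−h3·(2M3+M4)/6=-23/168
t_q=15/2 → seg 3, τ=1/2; S=-2+-23/168·τ+863/112·τ²+-863/336·τ³=-415/896

  seg 0: a=4 b=-1441/336 c=0 d=73/336
  seg 1: a=-3 b=265/168 c=219/112 d=-647/1008
  seg 2: a=2 b=-193/48 c=-107/28 d=1291/336
  seg 3: a=-2 b=-23/168 c=863/112 d=-863/336
S(15/2) = -415/896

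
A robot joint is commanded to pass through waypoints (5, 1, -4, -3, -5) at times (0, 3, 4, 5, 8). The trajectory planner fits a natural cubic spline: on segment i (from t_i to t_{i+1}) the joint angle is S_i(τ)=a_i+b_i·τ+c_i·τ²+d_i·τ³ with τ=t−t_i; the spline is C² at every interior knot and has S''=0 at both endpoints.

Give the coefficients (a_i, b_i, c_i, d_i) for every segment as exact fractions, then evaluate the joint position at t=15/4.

  seg 0: a=5 b=17/24 c=0 d=-49/216
  seg 1: a=1 b=-65/12 c=-49/24 d=59/24
  seg 2: a=-4 b=-17/8 c=16/3 d=-53/24
  seg 3: a=-3 b=23/12 c=-31/24 d=31/216
S(15/4) = -1625/512

Δ: Δ0=-4/3, Δ1=-5, Δ2=1, Δ3=-2/3
row 1: diag=8, rhs=-22; c'=1/8, d'=-11/4
row 2: denom=4−1·1/8=31/8; d'=(36−1·-11/4)/(31/8)=10
row 3: denom=8−1·8/31=240/31; d'=(-10−1·10)/(240/31)=-31/12
back: M3=-31/12
back: M2=10−8/31·-31/12=32/3
back: M1=-11/4−1/8·32/3=-49/12
M: M0=0, M1=-49/12, M2=32/3, M3=-31/12, M4=0
seg 0: a=5, c=M0/2=0, d=(M1−M0)/(6·3)=-49/216, b=Δ0−h0·(2M0+M1)/6=17/24
seg 1: a=1, c=M1/2=-49/24, d=(M2−M1)/(6·1)=59/24, b=Δ1−h1·(2M1+M2)/6=-65/12
seg 2: a=-4, c=M2/2=16/3, d=(M3−M2)/(6·1)=-53/24, b=Δ2−h2·(2M2+M3)/6=-17/8
seg 3: a=-3, c=M3/2=-31/24, d=(M4−M3)/(6·3)=31/216, b=Δ3−h3·(2M3+M4)/6=23/12
t_q=15/4 → seg 1, τ=3/4; S=1+-65/12·τ+-49/24·τ²+59/24·τ³=-1625/512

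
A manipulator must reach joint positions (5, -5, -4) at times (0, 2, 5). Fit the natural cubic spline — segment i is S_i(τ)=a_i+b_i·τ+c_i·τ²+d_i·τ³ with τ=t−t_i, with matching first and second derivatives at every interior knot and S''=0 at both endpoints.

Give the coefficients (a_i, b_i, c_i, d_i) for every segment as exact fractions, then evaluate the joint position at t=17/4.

  seg 0: a=5 b=-91/15 c=0 d=4/15
  seg 1: a=-5 b=-43/15 c=8/5 d=-8/45
S(17/4) = -43/8

Δ: Δ0=-5, Δ1=1/3
row 1: diag=10, rhs=32; c'=3/10, d'=16/5
back: M1=16/5
M: M0=0, M1=16/5, M2=0
seg 0: a=5, c=M0/2=0, d=(M1−M0)/(6·2)=4/15, b=Δ0−h0·(2M0+M1)/6=-91/15
seg 1: a=-5, c=M1/2=8/5, d=(M2−M1)/(6·3)=-8/45, b=Δ1−h1·(2M1+M2)/6=-43/15
t_q=17/4 → seg 1, τ=9/4; S=-5+-43/15·τ+8/5·τ²+-8/45·τ³=-43/8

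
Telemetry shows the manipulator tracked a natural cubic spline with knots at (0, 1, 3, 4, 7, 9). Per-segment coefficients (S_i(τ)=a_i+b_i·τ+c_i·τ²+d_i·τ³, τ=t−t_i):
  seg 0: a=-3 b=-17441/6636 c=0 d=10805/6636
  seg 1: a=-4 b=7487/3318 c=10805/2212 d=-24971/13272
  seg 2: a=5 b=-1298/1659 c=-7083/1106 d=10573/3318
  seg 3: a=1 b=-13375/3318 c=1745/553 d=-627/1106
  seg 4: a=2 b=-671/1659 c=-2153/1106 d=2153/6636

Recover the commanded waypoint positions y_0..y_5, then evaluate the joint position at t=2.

y_0 = S_0(0) = a_0 = -3
y_1 = S_1(0) = a_1 = -4
y_2 = S_2(0) = a_2 = 5
y_3 = S_3(0) = a_3 = 1
y_4 = S_4(0) = a_4 = 2
y_5 = S_4(2) = -4
t_q=2 is in segment 1 (τ=1); S_1(τ)=5573/4424

y_0=-3 y_1=-4 y_2=5 y_3=1 y_4=2 y_5=-4
S(2) = 5573/4424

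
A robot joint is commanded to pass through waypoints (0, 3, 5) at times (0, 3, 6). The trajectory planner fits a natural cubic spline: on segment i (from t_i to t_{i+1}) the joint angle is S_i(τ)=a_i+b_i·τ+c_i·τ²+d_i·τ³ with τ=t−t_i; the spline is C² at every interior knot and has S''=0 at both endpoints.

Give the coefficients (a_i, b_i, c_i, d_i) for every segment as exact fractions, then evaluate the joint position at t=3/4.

Δ: Δ0=1, Δ1=2/3
row 1: diag=12, rhs=-2; c'=1/4, d'=-1/6
back: M1=-1/6
M: M0=0, M1=-1/6, M2=0
seg 0: a=0, c=M0/2=0, d=(M1−M0)/(6·3)=-1/108, b=Δ0−h0·(2M0+M1)/6=13/12
seg 1: a=3, c=M1/2=-1/12, d=(M2−M1)/(6·3)=1/108, b=Δ1−h1·(2M1+M2)/6=5/6
t_q=3/4 → seg 0, τ=3/4; S=0+13/12·τ+0·τ²+-1/108·τ³=207/256

  seg 0: a=0 b=13/12 c=0 d=-1/108
  seg 1: a=3 b=5/6 c=-1/12 d=1/108
S(3/4) = 207/256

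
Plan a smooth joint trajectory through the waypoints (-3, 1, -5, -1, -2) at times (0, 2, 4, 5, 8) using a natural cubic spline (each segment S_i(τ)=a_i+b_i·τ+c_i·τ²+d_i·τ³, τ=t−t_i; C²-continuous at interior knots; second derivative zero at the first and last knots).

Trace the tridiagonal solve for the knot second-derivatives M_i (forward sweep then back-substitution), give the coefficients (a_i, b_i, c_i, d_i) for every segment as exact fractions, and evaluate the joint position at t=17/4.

  seg 0: a=-3 b=2099/516 c=0 d=-1067/2064
  seg 1: a=1 b=-551/258 c=-1067/344 d=2755/2064
  seg 2: a=-5 b=761/516 c=211/43 d=-1229/516
  seg 3: a=-1 b=1069/258 c=-385/172 d=385/1548
S(17/4) = -48015/11008

Δ: Δ0=2, Δ1=-3, Δ2=4, Δ3=-1/3
row 1: diag=8, rhs=-30; c'=1/4, d'=-15/4
row 2: denom=6−2·1/4=11/2; d'=(42−2·-15/4)/(11/2)=9
row 3: denom=8−1·2/11=86/11; d'=(-26−1·9)/(86/11)=-385/86
back: M3=-385/86
back: M2=9−2/11·-385/86=422/43
back: M1=-15/4−1/4·422/43=-1067/172
M: M0=0, M1=-1067/172, M2=422/43, M3=-385/86, M4=0
seg 0: a=-3, c=M0/2=0, d=(M1−M0)/(6·2)=-1067/2064, b=Δ0−h0·(2M0+M1)/6=2099/516
seg 1: a=1, c=M1/2=-1067/344, d=(M2−M1)/(6·2)=2755/2064, b=Δ1−h1·(2M1+M2)/6=-551/258
seg 2: a=-5, c=M2/2=211/43, d=(M3−M2)/(6·1)=-1229/516, b=Δ2−h2·(2M2+M3)/6=761/516
seg 3: a=-1, c=M3/2=-385/172, d=(M4−M3)/(6·3)=385/1548, b=Δ3−h3·(2M3+M4)/6=1069/258
t_q=17/4 → seg 2, τ=1/4; S=-5+761/516·τ+211/43·τ²+-1229/516·τ³=-48015/11008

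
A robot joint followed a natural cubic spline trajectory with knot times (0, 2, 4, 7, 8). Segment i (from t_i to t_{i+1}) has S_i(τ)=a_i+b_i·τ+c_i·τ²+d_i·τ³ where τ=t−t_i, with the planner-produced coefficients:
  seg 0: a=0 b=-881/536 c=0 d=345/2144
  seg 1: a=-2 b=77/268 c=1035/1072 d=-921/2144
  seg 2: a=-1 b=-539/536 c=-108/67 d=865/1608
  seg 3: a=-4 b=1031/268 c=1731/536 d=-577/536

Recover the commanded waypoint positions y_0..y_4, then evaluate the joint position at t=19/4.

y_0 = S_0(0) = a_0 = 0
y_1 = S_1(0) = a_1 = -2
y_2 = S_2(0) = a_2 = -1
y_3 = S_3(0) = a_3 = -4
y_4 = S_3(1) = 2
t_q=19/4 is in segment 2 (τ=3/4); S_2(τ)=-83495/34304

y_0=0 y_1=-2 y_2=-1 y_3=-4 y_4=2
S(19/4) = -83495/34304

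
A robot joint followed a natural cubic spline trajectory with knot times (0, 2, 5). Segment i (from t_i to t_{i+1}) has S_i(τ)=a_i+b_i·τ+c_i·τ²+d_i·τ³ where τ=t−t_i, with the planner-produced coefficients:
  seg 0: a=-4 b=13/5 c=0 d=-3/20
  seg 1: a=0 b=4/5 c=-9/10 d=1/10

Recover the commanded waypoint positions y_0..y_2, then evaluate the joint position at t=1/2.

y_0=-4 y_1=0 y_2=-3
S(1/2) = -87/32

y_0 = S_0(0) = a_0 = -4
y_1 = S_1(0) = a_1 = 0
y_2 = S_1(3) = -3
t_q=1/2 is in segment 0 (τ=1/2); S_0(τ)=-87/32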